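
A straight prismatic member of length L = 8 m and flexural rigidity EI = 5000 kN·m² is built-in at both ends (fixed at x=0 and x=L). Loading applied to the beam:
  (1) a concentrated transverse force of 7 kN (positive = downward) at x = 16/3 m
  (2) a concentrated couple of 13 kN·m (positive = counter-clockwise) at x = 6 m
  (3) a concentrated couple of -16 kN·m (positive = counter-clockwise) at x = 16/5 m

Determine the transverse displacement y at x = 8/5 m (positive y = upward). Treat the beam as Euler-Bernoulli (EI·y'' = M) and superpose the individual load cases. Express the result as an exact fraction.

Load 1 — point force P=7 kN at a=16/3 m (b=L-a=8/3):
  y_1 = -Pb²x²(3aL-(3a+b)x)/(6L³EI)  [x≤a] = -7·(8/3)²·(8/5)²·(3·(16/3)·8-(3·(16/3)+(8/3))·(8/5))/(6·8³·5000) = -5152/6328125 m
Load 2 — applied couple M₀=13 kN·m at a=6 m (b=L-a=2):
  y_2 = (R_Ax³/6 - M_Ax²/2)/EI  [x≤a] with R_A=117/64, M_A=65/16 = ((117/64)·(8/5)³/6 - (65/16)·(8/5)²/2)/5000 = -247/312500 m
Load 3 — applied couple M₀=-16 kN·m at a=16/5 m (b=L-a=24/5):
  y_3 = (R_Ax³/6 - M_Ax²/2)/EI  [x≤a] with R_A=-72/25, M_A=-48/25 = ((-72/25)·(8/5)³/6 - (-48/25)·(8/5)²/2)/5000 = 192/1953125 m
Superposition: y = Σ y_i = -953167/632812500 m ≈ -0.001506 m

y(8/5) = -953167/632812500 m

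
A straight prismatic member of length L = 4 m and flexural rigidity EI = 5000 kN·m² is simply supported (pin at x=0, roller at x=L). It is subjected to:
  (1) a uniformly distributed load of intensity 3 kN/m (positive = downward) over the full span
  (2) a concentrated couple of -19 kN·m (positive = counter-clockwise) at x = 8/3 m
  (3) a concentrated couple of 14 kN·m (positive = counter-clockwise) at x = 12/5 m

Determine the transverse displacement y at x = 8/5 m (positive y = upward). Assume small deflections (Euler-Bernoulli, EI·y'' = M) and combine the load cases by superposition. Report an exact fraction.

Load 1 — uniform load w=3 kN/m over full span:
  y_1 = -wx(L³-2Lx²+x³)/(24EI) = -3·(8/5)·(4³-2·4·(8/5)²+(8/5)³)/(24·5000) = -744/390625 m
Load 2 — applied couple M₀=-19 kN·m at a=8/3 m (b=L-a=4/3):
  y_2 = (M₀x³/(6L)+C₁x)/EI  [x≤a] with C₁=M₀(3b²-L²)/(6L)=76/9 = ((-19)·(8/5)³/(6·4)+(76/9)·(8/5))/5000 = 1444/703125 m
Load 3 — applied couple M₀=14 kN·m at a=12/5 m (b=L-a=8/5):
  y_3 = (M₀x³/(6L)+C₁x)/EI  [x≤a] with C₁=M₀(3b²-L²)/(6L)=-364/75 = (14·(8/5)³/(6·4)+(-364/75)·(8/5))/5000 = -84/78125 m
Superposition: y = Σ y_i = -3256/3515625 m ≈ -0.000926 m

y(8/5) = -3256/3515625 m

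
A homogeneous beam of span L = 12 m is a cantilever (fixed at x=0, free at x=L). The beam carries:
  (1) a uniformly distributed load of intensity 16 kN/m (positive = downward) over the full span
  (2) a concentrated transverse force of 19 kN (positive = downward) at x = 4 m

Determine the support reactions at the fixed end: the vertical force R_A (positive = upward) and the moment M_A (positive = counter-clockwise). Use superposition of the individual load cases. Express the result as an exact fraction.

R_A = 211 kN, M_A = 1228 kN·m

Load 1 — uniform load w=16 kN/m over full span:
  R_A = wL = 16·12 = 192 kN
  M_A = wL²/2 = 16·12²/2 = 1152 kN·m
Load 2 — point force P=19 kN at a=4 m (b=L-a=8):
  R_A = P = 19 kN
  M_A = Pa = 19·4 = 76 kN·m
Superposition: R_A = 211 kN, M_A = 1228 kN·m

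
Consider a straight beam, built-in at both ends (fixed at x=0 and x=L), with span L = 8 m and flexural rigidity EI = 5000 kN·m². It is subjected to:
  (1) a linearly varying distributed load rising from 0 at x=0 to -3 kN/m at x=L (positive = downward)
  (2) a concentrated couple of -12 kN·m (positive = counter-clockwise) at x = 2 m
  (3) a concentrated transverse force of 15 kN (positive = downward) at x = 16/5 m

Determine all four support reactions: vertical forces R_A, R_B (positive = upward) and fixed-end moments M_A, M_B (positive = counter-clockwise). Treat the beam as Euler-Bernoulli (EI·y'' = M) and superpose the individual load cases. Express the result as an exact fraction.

Load 1 — triangular load w₀=-3 kN/m (0→w₀ over full span):
  R_A = 3w₀L/20 = 3·(-3)·8/20 = -18/5 kN
  M_A = w₀L²/30 = (-3)·8²/30 = -32/5 kN·m
  R_B = 7w₀L/20 = 7·(-3)·8/20 = -42/5 kN
  M_B = -w₀L²/20 = -(-3)·8²/20 = 48/5 kN·m
Load 2 — applied couple M₀=-12 kN·m at a=2 m (b=L-a=6):
  R_A = 6M₀ab/L³ = 6·(-12)·2·6/8³ = -27/16 kN
  M_A = M₀b(2a-b)/L² = (-12)·6·(2·2-6)/8² = 9/4 kN·m
  R_B = -6M₀ab/L³ = -6·(-12)·2·6/8³ = 27/16 kN
  M_B = M₀a(2b-a)/L² = (-12)·2·(2·6-2)/8² = -15/4 kN·m
Load 3 — point force P=15 kN at a=16/5 m (b=L-a=24/5):
  R_A = Pb²(3a+b)/L³ = 15·(24/5)²·(3·(16/5)+(24/5))/8³ = 243/25 kN
  M_A = Pab²/L² = 15·(16/5)·(24/5)²/8² = 432/25 kN·m
  R_B = Pa²(a+3b)/L³ = 15·(16/5)²·((16/5)+3·(24/5))/8³ = 132/25 kN
  M_B = -Pa²b/L² = -15·(16/5)²·(24/5)/8² = -288/25 kN·m
Superposition: R_A = 1773/400 kN, M_A = 1313/100 kN·m, R_B = -573/400 kN, M_B = -567/100 kN·m

R_A = 1773/400 kN, M_A = 1313/100 kN·m, R_B = -573/400 kN, M_B = -567/100 kN·m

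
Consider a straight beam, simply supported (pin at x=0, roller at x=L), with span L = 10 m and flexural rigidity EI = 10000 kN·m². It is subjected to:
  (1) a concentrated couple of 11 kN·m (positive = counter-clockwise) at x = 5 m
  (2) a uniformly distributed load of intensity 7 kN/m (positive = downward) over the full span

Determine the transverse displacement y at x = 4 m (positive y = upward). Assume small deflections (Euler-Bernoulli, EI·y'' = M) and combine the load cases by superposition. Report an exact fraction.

Load 1 — applied couple M₀=11 kN·m at a=5 m (b=L-a=5):
  y_1 = (M₀x³/(6L)+C₁x)/EI  [x≤a] with C₁=M₀(3b²-L²)/(6L)=-55/12 = (11·4³/(6·10)+(-55/12)·4)/10000 = -33/50000 m
Load 2 — uniform load w=7 kN/m over full span:
  y_2 = -wx(L³-2Lx²+x³)/(24EI) = -7·4·(10³-2·10·4²+4³)/(24·10000) = -217/2500 m
Superposition: y = Σ y_i = -4373/50000 m ≈ -0.087460 m

y(4) = -4373/50000 m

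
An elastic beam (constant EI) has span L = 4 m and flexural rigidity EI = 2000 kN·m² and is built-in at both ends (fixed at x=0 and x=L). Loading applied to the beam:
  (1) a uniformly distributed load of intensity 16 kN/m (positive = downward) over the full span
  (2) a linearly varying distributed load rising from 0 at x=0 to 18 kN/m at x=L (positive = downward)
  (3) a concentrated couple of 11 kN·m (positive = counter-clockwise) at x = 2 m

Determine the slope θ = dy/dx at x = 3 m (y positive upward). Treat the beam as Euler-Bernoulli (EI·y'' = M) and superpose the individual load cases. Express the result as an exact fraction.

Load 1 — uniform load w=16 kN/m over full span:
  θ_1 = -wx(L-x)(L-2x)/(12EI) = -16·3·(4-3)·(4-2·3)/(12·2000) = 1/250 rad
Load 2 — triangular load w₀=18 kN/m (0→w₀ over full span):
  θ_2 = -w₀(2x(L-x)(L-2x)(x+2L)+x²(L-x)²)/(120LEI) = -18·(2·3·(4-3)·(4-2·3)·(3+2·4)+3²·(4-3)²)/(120·4·2000) = 369/160000 rad
Load 3 — applied couple M₀=11 kN·m at a=2 m (b=L-a=2):
  θ_3 = (R_Ax²/2 - M_Ax - M₀(x-a))/EI  [x>a] with R_A=33/8, M_A=11/4 = ((33/8)·3²/2 - (11/4)·3 - 11·(3-2))/2000 = -11/32000 rad
Superposition: θ = Σ θ_i = 477/80000 rad ≈ 0.005962 rad

θ(3) = 477/80000 rad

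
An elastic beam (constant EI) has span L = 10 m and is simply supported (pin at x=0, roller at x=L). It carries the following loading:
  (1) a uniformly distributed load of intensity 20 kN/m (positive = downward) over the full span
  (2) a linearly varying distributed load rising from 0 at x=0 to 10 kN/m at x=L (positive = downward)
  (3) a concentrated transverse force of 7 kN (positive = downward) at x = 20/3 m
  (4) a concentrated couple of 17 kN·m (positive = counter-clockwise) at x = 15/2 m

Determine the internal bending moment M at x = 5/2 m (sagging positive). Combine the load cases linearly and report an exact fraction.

Load 1 — uniform load w=20 kN/m over full span:
  M_1 = wx(L-x)/2 = 20·(5/2)·(10-(5/2))/2 = 375/2 kN·m
Load 2 — triangular load w₀=10 kN/m (0→w₀ over full span):
  M_2 = w₀Lx/6 - w₀x³/(6L) = 10·10·(5/2)/6 - 10·(5/2)³/(6·10) = 625/16 kN·m
Load 3 — point force P=7 kN at a=20/3 m (b=L-a=10/3):
  M_3 = Pbx/L  [x≤a] = 7·(10/3)·(5/2)/10 = 35/6 kN·m
Load 4 — applied couple M₀=17 kN·m at a=15/2 m (b=L-a=5/2):
  M_4 = M₀x/L  [x≤a] = 17·(5/2)/10 = 17/4 kN·m
Superposition: M = Σ M_i = 11359/48 kN·m ≈ 236.645833 kN·m

M(5/2) = 11359/48 kN·m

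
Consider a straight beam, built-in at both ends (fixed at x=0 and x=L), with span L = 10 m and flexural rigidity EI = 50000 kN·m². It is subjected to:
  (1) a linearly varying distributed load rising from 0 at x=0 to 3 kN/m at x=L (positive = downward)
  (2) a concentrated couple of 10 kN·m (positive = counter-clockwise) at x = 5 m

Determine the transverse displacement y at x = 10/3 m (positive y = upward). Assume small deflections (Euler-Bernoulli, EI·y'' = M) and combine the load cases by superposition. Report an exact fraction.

y(10/3) = -13/19440 m

Load 1 — triangular load w₀=3 kN/m (0→w₀ over full span):
  y_1 = -w₀x²(L-x)²(x+2L)/(120LEI) = -3·(10/3)²·(10-(10/3))²·((10/3)+2·10)/(120·10·50000) = -7/12150 m
Load 2 — applied couple M₀=10 kN·m at a=5 m (b=L-a=5):
  y_2 = (R_Ax³/6 - M_Ax²/2)/EI  [x≤a] with R_A=3/2, M_A=5/2 = ((3/2)·(10/3)³/6 - (5/2)·(10/3)²/2)/50000 = -1/10800 m
Superposition: y = Σ y_i = -13/19440 m ≈ -0.000669 m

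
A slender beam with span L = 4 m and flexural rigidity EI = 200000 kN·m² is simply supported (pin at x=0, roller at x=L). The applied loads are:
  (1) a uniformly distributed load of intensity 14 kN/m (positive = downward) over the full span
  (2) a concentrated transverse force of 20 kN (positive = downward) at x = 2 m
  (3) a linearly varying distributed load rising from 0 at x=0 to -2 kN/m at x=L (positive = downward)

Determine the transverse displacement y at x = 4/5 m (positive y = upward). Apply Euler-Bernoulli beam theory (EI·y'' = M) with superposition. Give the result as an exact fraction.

Load 1 — uniform load w=14 kN/m over full span:
  y_1 = -wx(L³-2Lx²+x³)/(24EI) = -14·(4/5)·(4³-2·4·(4/5)²+(4/5)³)/(24·200000) = -812/5859375 m
Load 2 — point force P=20 kN at a=2 m (b=L-a=2):
  y_2 = -Pbx(L²-b²-x²)/(6LEI)  [x≤a] = -20·2·(4/5)·(4²-2²-(4/5)²)/(6·4·200000) = -71/937500 m
Load 3 — triangular load w₀=-2 kN/m (0→w₀ over full span):
  y_3 = -w₀x(7L⁴-10L²x²+3x⁴)/(360LEI) = -(-2)·(4/5)·(7·4⁴-10·4²·(4/5)²+3·(4/5)⁴)/(360·4·200000) = 1376/146484375 m
Superposition: y = Σ y_i = -120071/585937500 m ≈ -0.000205 m

y(4/5) = -120071/585937500 m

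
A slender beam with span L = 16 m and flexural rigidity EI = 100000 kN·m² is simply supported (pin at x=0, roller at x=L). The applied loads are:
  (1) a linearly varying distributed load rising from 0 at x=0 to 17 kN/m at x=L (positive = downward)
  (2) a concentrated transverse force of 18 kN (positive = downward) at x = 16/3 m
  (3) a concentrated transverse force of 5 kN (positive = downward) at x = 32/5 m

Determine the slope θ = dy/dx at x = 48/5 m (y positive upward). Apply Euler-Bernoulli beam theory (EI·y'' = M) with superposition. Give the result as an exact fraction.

Load 1 — triangular load w₀=17 kN/m (0→w₀ over full span):
  θ_1 = -w₀(7L⁴-30L²x²+15x⁴)/(360LEI) = -17·(7·16⁴-30·16²·(48/5)²+15·(48/5)⁴)/(360·16·100000) = 63104/17578125 rad
Load 2 — point force P=18 kN at a=16/3 m (b=L-a=32/3):
  θ_2 = -Pa(2L²-6Lx+3x²+a²)/(6LEI)  [x>a] = -18·(16/3)·(2·16²-6·16·(48/5)+3·(48/5)²+(16/3)²)/(6·16·100000) = 736/703125 rad
Load 3 — point force P=5 kN at a=32/5 m (b=L-a=48/5):
  θ_3 = -Pa(2L²-6Lx+3x²+a²)/(6LEI)  [x>a] = -5·(32/5)·(2·16²-6·16·(48/5)+3·(48/5)²+(32/5)²)/(6·16·100000) = 24/78125 rad
Superposition: θ = Σ θ_i = 9656/1953125 rad ≈ 0.004944 rad

θ(48/5) = 9656/1953125 rad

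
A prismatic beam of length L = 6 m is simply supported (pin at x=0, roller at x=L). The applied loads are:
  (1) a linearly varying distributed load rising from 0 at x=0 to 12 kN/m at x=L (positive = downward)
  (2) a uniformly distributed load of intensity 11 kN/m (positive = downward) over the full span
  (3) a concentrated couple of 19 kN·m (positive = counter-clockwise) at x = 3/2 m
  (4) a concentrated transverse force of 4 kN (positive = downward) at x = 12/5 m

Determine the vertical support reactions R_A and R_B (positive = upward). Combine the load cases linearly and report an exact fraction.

Load 1 — triangular load w₀=12 kN/m (0→w₀ over full span):
  R_A = w₀L/6 = 12·6/6 = 12 kN
  R_B = w₀L/3 = 12·6/3 = 24 kN
Load 2 — uniform load w=11 kN/m over full span:
  R_A = wL/2 = 11·6/2 = 33 kN
  R_B = wL/2 = 11·6/2 = 33 kN
Load 3 — applied couple M₀=19 kN·m at a=3/2 m (b=L-a=9/2):
  R_A = M₀/L = 19/6 kN
  R_B = -M₀/L = -19/6 kN
Load 4 — point force P=4 kN at a=12/5 m (b=L-a=18/5):
  R_A = Pb/L = 4·(18/5)/6 = 12/5 kN
  R_B = Pa/L = 4·(12/5)/6 = 8/5 kN
Superposition: R_A = 1517/30 kN, R_B = 1663/30 kN

R_A = 1517/30 kN, R_B = 1663/30 kN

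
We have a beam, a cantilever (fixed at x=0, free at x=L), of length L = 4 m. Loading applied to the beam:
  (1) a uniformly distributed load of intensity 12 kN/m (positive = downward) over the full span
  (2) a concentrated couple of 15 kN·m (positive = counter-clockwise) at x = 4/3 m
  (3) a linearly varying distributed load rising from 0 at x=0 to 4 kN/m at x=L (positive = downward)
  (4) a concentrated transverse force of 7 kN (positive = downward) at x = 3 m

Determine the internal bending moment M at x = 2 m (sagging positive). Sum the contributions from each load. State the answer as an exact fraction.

M(2) = -113/3 kN·m

Load 1 — uniform load w=12 kN/m over full span:
  M_1 = -w(L-x)²/2 = -12·(4-2)²/2 = -24 kN·m
Load 2 — applied couple M₀=15 kN·m at a=4/3 m (b=L-a=8/3):
  M_2 = 0  [x>a] = 0 kN·m
Load 3 — triangular load w₀=4 kN/m (0→w₀ over full span):
  M_3 = w₀Lx/2 - w₀L²/3 - w₀x³/(6L) = 4·4·2/2 - 4·4²/3 - 4·2³/(6·4) = -20/3 kN·m
Load 4 — point force P=7 kN at a=3 m (b=L-a=1):
  M_4 = -P(a-x)  [x≤a] = -7·(3-2) = -7 kN·m
Superposition: M = Σ M_i = -113/3 kN·m ≈ -37.666667 kN·m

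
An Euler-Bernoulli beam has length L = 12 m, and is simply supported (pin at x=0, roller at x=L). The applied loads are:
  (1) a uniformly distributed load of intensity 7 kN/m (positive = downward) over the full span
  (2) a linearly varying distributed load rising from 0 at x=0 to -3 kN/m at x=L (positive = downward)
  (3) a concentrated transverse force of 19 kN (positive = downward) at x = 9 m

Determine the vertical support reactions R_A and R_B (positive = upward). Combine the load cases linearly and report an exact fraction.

R_A = 163/4 kN, R_B = 177/4 kN

Load 1 — uniform load w=7 kN/m over full span:
  R_A = wL/2 = 7·12/2 = 42 kN
  R_B = wL/2 = 7·12/2 = 42 kN
Load 2 — triangular load w₀=-3 kN/m (0→w₀ over full span):
  R_A = w₀L/6 = (-3)·12/6 = -6 kN
  R_B = w₀L/3 = (-3)·12/3 = -12 kN
Load 3 — point force P=19 kN at a=9 m (b=L-a=3):
  R_A = Pb/L = 19·3/12 = 19/4 kN
  R_B = Pa/L = 19·9/12 = 57/4 kN
Superposition: R_A = 163/4 kN, R_B = 177/4 kN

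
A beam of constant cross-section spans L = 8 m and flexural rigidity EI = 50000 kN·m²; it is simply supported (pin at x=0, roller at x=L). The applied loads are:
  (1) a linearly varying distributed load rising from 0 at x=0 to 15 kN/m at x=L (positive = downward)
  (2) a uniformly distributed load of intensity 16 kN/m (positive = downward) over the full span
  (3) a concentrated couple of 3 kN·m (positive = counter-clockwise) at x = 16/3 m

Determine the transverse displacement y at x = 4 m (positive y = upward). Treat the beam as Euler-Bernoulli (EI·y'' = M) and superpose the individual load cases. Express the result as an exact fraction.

Load 1 — triangular load w₀=15 kN/m (0→w₀ over full span):
  y_1 = -w₀x(7L⁴-10L²x²+3x⁴)/(360LEI) = -15·4·(7·8⁴-10·8²·4²+3·4⁴)/(360·8·50000) = -1/125 m
Load 2 — uniform load w=16 kN/m over full span:
  y_2 = -wx(L³-2Lx²+x³)/(24EI) = -16·4·(8³-2·8·4²+4³)/(24·50000) = -32/1875 m
Load 3 — applied couple M₀=3 kN·m at a=16/3 m (b=L-a=8/3):
  y_3 = (M₀x³/(6L)+C₁x)/EI  [x≤a] with C₁=M₀(3b²-L²)/(6L)=-8/3 = (3·4³/(6·8)+(-8/3)·4)/50000 = -1/7500 m
Superposition: y = Σ y_i = -63/2500 m ≈ -0.025200 m

y(4) = -63/2500 m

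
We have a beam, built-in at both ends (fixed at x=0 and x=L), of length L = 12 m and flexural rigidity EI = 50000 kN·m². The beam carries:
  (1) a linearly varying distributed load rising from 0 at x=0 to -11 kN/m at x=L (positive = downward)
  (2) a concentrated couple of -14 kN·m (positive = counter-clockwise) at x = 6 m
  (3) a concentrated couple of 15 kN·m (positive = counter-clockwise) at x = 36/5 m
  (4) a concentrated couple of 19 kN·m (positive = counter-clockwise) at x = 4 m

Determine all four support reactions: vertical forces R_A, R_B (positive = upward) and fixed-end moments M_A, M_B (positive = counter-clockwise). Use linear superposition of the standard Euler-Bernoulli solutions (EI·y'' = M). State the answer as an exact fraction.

R_A = -635/36 kN, M_A = -103/2 kN·m, R_B = -1741/36 kN, M_B = 503/6 kN·m

Load 1 — triangular load w₀=-11 kN/m (0→w₀ over full span):
  R_A = 3w₀L/20 = 3·(-11)·12/20 = -99/5 kN
  M_A = w₀L²/30 = (-11)·12²/30 = -264/5 kN·m
  R_B = 7w₀L/20 = 7·(-11)·12/20 = -231/5 kN
  M_B = -w₀L²/20 = -(-11)·12²/20 = 396/5 kN·m
Load 2 — applied couple M₀=-14 kN·m at a=6 m (b=L-a=6):
  R_A = 6M₀ab/L³ = 6·(-14)·6·6/12³ = -7/4 kN
  M_A = M₀b(2a-b)/L² = (-14)·6·(2·6-6)/12² = -7/2 kN·m
  R_B = -6M₀ab/L³ = -6·(-14)·6·6/12³ = 7/4 kN
  M_B = M₀a(2b-a)/L² = (-14)·6·(2·6-6)/12² = -7/2 kN·m
Load 3 — applied couple M₀=15 kN·m at a=36/5 m (b=L-a=24/5):
  R_A = 6M₀ab/L³ = 6·15·(36/5)·(24/5)/12³ = 9/5 kN
  M_A = M₀b(2a-b)/L² = 15·(24/5)·(2·(36/5)-(24/5))/12² = 24/5 kN·m
  R_B = -6M₀ab/L³ = -6·15·(36/5)·(24/5)/12³ = -9/5 kN
  M_B = M₀a(2b-a)/L² = 15·(36/5)·(2·(24/5)-(36/5))/12² = 9/5 kN·m
Load 4 — applied couple M₀=19 kN·m at a=4 m (b=L-a=8):
  R_A = 6M₀ab/L³ = 6·19·4·8/12³ = 19/9 kN
  M_A = M₀b(2a-b)/L² = 19·8·(2·4-8)/12² = 0 kN·m
  R_B = -6M₀ab/L³ = -6·19·4·8/12³ = -19/9 kN
  M_B = M₀a(2b-a)/L² = 19·4·(2·8-4)/12² = 19/3 kN·m
Superposition: R_A = -635/36 kN, M_A = -103/2 kN·m, R_B = -1741/36 kN, M_B = 503/6 kN·m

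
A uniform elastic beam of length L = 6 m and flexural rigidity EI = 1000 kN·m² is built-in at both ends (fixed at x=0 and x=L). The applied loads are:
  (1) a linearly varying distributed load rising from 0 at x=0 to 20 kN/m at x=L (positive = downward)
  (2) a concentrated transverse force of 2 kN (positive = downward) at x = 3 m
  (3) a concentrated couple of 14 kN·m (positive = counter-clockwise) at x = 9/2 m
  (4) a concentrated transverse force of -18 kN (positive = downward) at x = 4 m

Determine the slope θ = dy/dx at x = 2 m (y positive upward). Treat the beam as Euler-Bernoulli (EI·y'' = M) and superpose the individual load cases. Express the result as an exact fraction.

Load 1 — triangular load w₀=20 kN/m (0→w₀ over full span):
  θ_1 = -w₀(2x(L-x)(L-2x)(x+2L)+x²(L-x)²)/(120LEI) = -20·(2·2·(6-2)·(6-2·2)·(2+2·6)+2²·(6-2)²)/(120·6·1000) = -16/1125 rad
Load 2 — point force P=2 kN at a=3 m (b=L-a=3):
  θ_2 = -Pb²x(2aL-(3a+b)x)/(2L³EI)  [x≤a] = -2·3²·2·(2·3·6-(3·3+3)·2)/(2·6³·1000) = -1/1000 rad
Load 3 — applied couple M₀=14 kN·m at a=9/2 m (b=L-a=3/2):
  θ_3 = (R_Ax²/2 - M_Ax)/EI  [x≤a] with R_A=21/8, M_A=35/8 = ((21/8)·2²/2 - (35/8)·2)/1000 = -7/2000 rad
Load 4 — point force P=-18 kN at a=4 m (b=L-a=2):
  θ_4 = -Pb²x(2aL-(3a+b)x)/(2L³EI)  [x≤a] = -(-18)·2²·2·(2·4·6-(3·4+2)·2)/(2·6³·1000) = 1/150 rad
Superposition: θ = Σ θ_i = -217/18000 rad ≈ -0.012056 rad

θ(2) = -217/18000 rad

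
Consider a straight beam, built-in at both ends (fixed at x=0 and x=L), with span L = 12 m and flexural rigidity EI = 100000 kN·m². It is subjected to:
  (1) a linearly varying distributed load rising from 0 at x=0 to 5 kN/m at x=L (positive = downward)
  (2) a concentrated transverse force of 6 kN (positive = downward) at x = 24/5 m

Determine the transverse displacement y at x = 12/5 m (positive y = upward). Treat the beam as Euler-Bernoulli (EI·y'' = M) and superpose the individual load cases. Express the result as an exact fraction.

Load 1 — triangular load w₀=5 kN/m (0→w₀ over full span):
  y_1 = -w₀x²(L-x)²(x+2L)/(120LEI) = -5·(12/5)²·(12-(12/5))²·((12/5)+2·12)/(120·12·100000) = -4752/9765625 m
Load 2 — point force P=6 kN at a=24/5 m (b=L-a=36/5):
  y_2 = -Pb²x²(3aL-(3a+b)x)/(6L³EI)  [x≤a] = -6·(36/5)²·(12/5)²·(3·(24/5)·12-(3·(24/5)+(36/5))·(12/5))/(6·12³·100000) = -10206/48828125 m
Superposition: y = Σ y_i = -33966/48828125 m ≈ -0.000696 m

y(12/5) = -33966/48828125 m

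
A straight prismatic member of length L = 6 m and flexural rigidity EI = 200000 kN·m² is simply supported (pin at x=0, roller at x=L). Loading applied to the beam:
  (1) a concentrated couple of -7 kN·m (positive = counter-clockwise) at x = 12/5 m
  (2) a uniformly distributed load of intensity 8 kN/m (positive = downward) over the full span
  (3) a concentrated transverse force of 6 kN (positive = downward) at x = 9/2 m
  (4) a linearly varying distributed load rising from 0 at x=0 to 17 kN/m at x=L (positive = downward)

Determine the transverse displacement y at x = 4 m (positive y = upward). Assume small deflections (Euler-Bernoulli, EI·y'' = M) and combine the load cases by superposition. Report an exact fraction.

Load 1 — applied couple M₀=-7 kN·m at a=12/5 m (b=L-a=18/5):
  y_1 = (M₀x³/(6L)-M₀(x-a)²/2+C₁x)/EI  [x>a] with C₁=M₀(3b²-L²)/(6L)=-14/25 = ((-7)·4³/(6·6)-(-7)·(4-(12/5))²/2+(-14/25)·4)/200000 = -161/5625000 m
Load 2 — uniform load w=8 kN/m over full span:
  y_2 = -wx(L³-2Lx²+x³)/(24EI) = -8·4·(6³-2·6·4²+4³)/(24·200000) = -11/18750 m
Load 3 — point force P=6 kN at a=9/2 m (b=L-a=3/2):
  y_3 = -Pbx(L²-b²-x²)/(6LEI)  [x≤a] = -6·(3/2)·4·(6²-(3/2)²-4²)/(6·6·200000) = -71/800000 m
Load 4 — triangular load w₀=17 kN/m (0→w₀ over full span):
  y_4 = -w₀x(7L⁴-10L²x²+3x⁴)/(360LEI) = -17·4·(7·6⁴-10·6²·4²+3·4⁴)/(360·6·200000) = -289/450000 m
Superposition: y = Σ y_i = -242327/180000000 m ≈ -0.001346 m

y(4) = -242327/180000000 m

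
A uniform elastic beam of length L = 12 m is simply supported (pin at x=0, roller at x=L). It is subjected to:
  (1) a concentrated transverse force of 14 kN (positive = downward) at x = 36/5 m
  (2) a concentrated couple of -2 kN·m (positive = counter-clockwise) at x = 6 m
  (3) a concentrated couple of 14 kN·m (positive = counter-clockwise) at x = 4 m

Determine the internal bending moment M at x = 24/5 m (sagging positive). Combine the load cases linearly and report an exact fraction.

M(24/5) = 442/25 kN·m

Load 1 — point force P=14 kN at a=36/5 m (b=L-a=24/5):
  M_1 = Pbx/L  [x≤a] = 14·(24/5)·(24/5)/12 = 672/25 kN·m
Load 2 — applied couple M₀=-2 kN·m at a=6 m (b=L-a=6):
  M_2 = M₀x/L  [x≤a] = (-2)·(24/5)/12 = -4/5 kN·m
Load 3 — applied couple M₀=14 kN·m at a=4 m (b=L-a=8):
  M_3 = M₀x/L - M₀  [x>a] = 14·(24/5)/12 - 14 = -42/5 kN·m
Superposition: M = Σ M_i = 442/25 kN·m ≈ 17.680000 kN·m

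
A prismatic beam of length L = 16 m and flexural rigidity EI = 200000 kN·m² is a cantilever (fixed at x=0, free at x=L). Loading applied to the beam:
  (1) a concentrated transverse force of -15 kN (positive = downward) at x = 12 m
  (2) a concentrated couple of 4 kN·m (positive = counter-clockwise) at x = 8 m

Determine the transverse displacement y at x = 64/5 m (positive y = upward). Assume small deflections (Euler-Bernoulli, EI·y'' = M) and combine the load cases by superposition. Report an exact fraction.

Load 1 — point force P=-15 kN at a=12 m (b=L-a=4):
  y_1 = -Pa²(3x-a)/(6EI)  [x>a] = -(-15)·12²·(3·(64/5)-12)/(6·200000) = 297/6250 m
Load 2 — applied couple M₀=4 kN·m at a=8 m (b=L-a=8):
  y_2 = M₀a(2x-a)/(2EI)  [x>a] = 4·8·(2·(64/5)-8)/(2·200000) = 22/15625 m
Superposition: y = Σ y_i = 1529/31250 m ≈ 0.048928 m

y(64/5) = 1529/31250 m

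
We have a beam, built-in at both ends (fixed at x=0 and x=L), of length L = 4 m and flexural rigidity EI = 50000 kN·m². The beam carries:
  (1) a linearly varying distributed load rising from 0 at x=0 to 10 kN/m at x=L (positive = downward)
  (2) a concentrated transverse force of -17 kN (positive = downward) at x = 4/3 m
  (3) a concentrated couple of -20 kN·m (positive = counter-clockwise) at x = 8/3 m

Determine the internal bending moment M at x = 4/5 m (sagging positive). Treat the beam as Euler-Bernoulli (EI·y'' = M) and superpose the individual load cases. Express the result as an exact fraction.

M(4/5) = 44/75 kN·m

Load 1 — triangular load w₀=10 kN/m (0→w₀ over full span):
  M_1 = 3w₀Lx/20 - w₀L²/30 - w₀x³/(6L) = 3·10·4·(4/5)/20 - 10·4²/30 - 10·(4/5)³/(6·4) = -56/75 kN·m
Load 2 — point force P=-17 kN at a=4/3 m (b=L-a=8/3):
  M_2 = Pb²(3a+b)x/L³ - Pab²/L²  [x≤a] = (-17)·(8/3)²·(3·(4/3)+(8/3))·(4/5)/4³ - (-17)·(4/3)·(8/3)²/4² = 0 kN·m
Load 3 — applied couple M₀=-20 kN·m at a=8/3 m (b=L-a=4/3):
  M_3 = R_Ax - M_A  [x≤a] with R_A=-20/3, M_A=-20/3 = (-20/3)·(4/5) - (-20/3) = 4/3 kN·m
Superposition: M = Σ M_i = 44/75 kN·m ≈ 0.586667 kN·m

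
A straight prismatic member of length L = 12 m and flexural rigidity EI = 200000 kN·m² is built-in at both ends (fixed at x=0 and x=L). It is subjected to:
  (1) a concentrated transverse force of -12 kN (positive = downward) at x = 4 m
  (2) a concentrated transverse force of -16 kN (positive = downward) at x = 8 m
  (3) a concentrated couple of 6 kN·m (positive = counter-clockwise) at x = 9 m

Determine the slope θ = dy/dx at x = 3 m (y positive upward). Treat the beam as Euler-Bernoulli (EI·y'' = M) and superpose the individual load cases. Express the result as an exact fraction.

Load 1 — point force P=-12 kN at a=4 m (b=L-a=8):
  θ_1 = -Pb²x(2aL-(3a+b)x)/(2L³EI)  [x≤a] = -(-12)·8²·3·(2·4·12-(3·4+8)·3)/(2·12³·200000) = 3/25000 rad
Load 2 — point force P=-16 kN at a=8 m (b=L-a=4):
  θ_2 = -Pb²x(2aL-(3a+b)x)/(2L³EI)  [x≤a] = -(-16)·4²·3·(2·8·12-(3·8+4)·3)/(2·12³·200000) = 3/25000 rad
Load 3 — applied couple M₀=6 kN·m at a=9 m (b=L-a=3):
  θ_3 = (R_Ax²/2 - M_Ax)/EI  [x≤a] with R_A=9/16, M_A=15/8 = ((9/16)·3²/2 - (15/8)·3)/200000 = -99/6400000 rad
Superposition: θ = Σ θ_i = 1437/6400000 rad ≈ 0.000225 rad

θ(3) = 1437/6400000 rad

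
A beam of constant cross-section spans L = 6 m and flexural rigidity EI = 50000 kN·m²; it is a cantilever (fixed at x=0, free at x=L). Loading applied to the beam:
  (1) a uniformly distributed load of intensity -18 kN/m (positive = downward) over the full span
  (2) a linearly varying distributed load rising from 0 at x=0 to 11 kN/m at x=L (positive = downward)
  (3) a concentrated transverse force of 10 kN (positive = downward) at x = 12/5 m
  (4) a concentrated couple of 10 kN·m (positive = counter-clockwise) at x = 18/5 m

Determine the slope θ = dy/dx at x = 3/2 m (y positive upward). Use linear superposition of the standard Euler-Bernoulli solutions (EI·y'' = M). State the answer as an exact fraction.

Load 1 — uniform load w=-18 kN/m over full span:
  θ_1 = -wx(x²-3Lx+3L²)/(6EI) = -(-18)·(3/2)·((3/2)²-3·6·(3/2)+3·6²)/(6·50000) = 2997/400000 rad
Load 2 — triangular load w₀=11 kN/m (0→w₀ over full span):
  θ_2 = (w₀Lx²/4-w₀L²x/3-w₀x⁴/(24L))/EI = (11·6·(3/2)²/4-11·6²·(3/2)/3-11·(3/2)⁴/(24·6))/50000 = -41283/12800000 rad
Load 3 — point force P=10 kN at a=12/5 m (b=L-a=18/5):
  θ_3 = -Px(2a-x)/(2EI)  [x≤a] = -10·(3/2)·(2·(12/5)-(3/2))/(2·50000) = -99/200000 rad
Load 4 — applied couple M₀=10 kN·m at a=18/5 m (b=L-a=12/5):
  θ_4 = M₀x/EI  [x≤a] = 10·(3/2)/50000 = 3/10000 rad
Superposition: θ = Σ θ_i = 417/102400 rad ≈ 0.004072 rad

θ(3/2) = 417/102400 rad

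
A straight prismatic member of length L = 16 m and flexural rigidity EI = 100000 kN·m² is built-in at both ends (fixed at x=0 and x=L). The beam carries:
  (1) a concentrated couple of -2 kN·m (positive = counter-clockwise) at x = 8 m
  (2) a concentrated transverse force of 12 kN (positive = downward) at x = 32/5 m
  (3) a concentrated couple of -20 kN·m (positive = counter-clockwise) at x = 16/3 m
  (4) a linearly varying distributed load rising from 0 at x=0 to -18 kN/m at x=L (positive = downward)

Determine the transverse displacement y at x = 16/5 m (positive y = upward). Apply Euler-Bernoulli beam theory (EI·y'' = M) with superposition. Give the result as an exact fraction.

y(16/5) = 1964318/439453125 m

Load 1 — applied couple M₀=-2 kN·m at a=8 m (b=L-a=8):
  y_1 = (R_Ax³/6 - M_Ax²/2)/EI  [x≤a] with R_A=-3/16, M_A=-1/2 = ((-3/16)·(16/5)³/6 - (-1/2)·(16/5)²/2)/100000 = 6/390625 m
Load 2 — point force P=12 kN at a=32/5 m (b=L-a=48/5):
  y_2 = -Pb²x²(3aL-(3a+b)x)/(6L³EI)  [x≤a] = -12·(48/5)²·(16/5)²·(3·(32/5)·16-(3·(32/5)+(48/5))·(16/5))/(6·16³·100000) = -48384/48828125 m
Load 3 — applied couple M₀=-20 kN·m at a=16/3 m (b=L-a=32/3):
  y_3 = (R_Ax³/6 - M_Ax²/2)/EI  [x≤a] with R_A=-5/3, M_A=0 = ((-5/3)·(16/5)³/6 - 0·(16/5)²/2)/100000 = -64/703125 m
Load 4 — triangular load w₀=-18 kN/m (0→w₀ over full span):
  y_4 = -w₀x²(L-x)²(x+2L)/(120LEI) = -(-18)·(16/5)²·(16-(16/5))²·((16/5)+2·16)/(120·16·100000) = 270336/48828125 m
Superposition: y = Σ y_i = 1964318/439453125 m ≈ 0.004470 m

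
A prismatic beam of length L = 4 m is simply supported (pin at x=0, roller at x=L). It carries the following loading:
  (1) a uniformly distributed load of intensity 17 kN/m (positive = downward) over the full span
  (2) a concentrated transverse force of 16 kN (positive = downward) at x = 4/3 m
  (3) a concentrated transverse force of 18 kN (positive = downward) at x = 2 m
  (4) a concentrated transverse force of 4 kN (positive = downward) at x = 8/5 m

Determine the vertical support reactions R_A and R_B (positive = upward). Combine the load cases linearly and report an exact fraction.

Load 1 — uniform load w=17 kN/m over full span:
  R_A = wL/2 = 17·4/2 = 34 kN
  R_B = wL/2 = 17·4/2 = 34 kN
Load 2 — point force P=16 kN at a=4/3 m (b=L-a=8/3):
  R_A = Pb/L = 16·(8/3)/4 = 32/3 kN
  R_B = Pa/L = 16·(4/3)/4 = 16/3 kN
Load 3 — point force P=18 kN at a=2 m (b=L-a=2):
  R_A = Pb/L = 18·2/4 = 9 kN
  R_B = Pa/L = 18·2/4 = 9 kN
Load 4 — point force P=4 kN at a=8/5 m (b=L-a=12/5):
  R_A = Pb/L = 4·(12/5)/4 = 12/5 kN
  R_B = Pa/L = 4·(8/5)/4 = 8/5 kN
Superposition: R_A = 841/15 kN, R_B = 749/15 kN

R_A = 841/15 kN, R_B = 749/15 kN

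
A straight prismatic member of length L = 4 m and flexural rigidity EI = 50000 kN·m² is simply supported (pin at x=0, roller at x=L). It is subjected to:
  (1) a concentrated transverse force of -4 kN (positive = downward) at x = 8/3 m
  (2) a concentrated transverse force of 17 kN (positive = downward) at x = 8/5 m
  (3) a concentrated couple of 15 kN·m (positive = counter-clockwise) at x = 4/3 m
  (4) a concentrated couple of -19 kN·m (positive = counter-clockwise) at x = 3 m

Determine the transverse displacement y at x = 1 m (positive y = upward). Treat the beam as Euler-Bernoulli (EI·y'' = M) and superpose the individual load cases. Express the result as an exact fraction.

y(1) = 55777/4050000000 m

Load 1 — point force P=-4 kN at a=8/3 m (b=L-a=4/3):
  y_1 = -Pbx(L²-b²-x²)/(6LEI)  [x≤a] = -(-4)·(4/3)·1·(4²-(4/3)²-1²)/(6·4·50000) = 119/2025000 m
Load 2 — point force P=17 kN at a=8/5 m (b=L-a=12/5):
  y_2 = -Pbx(L²-b²-x²)/(6LEI)  [x≤a] = -17·(12/5)·1·(4²-(12/5)²-1²)/(6·4·50000) = -3927/12500000 m
Load 3 — applied couple M₀=15 kN·m at a=4/3 m (b=L-a=8/3):
  y_3 = (M₀x³/(6L)+C₁x)/EI  [x≤a] with C₁=M₀(3b²-L²)/(6L)=10/3 = (15·1³/(6·4)+(10/3)·1)/50000 = 19/240000 m
Load 4 — applied couple M₀=-19 kN·m at a=3 m (b=L-a=1):
  y_4 = (M₀x³/(6L)+C₁x)/EI  [x≤a] with C₁=M₀(3b²-L²)/(6L)=247/24 = ((-19)·1³/(6·4)+(247/24)·1)/50000 = 19/100000 m
Superposition: y = Σ y_i = 55777/4050000000 m ≈ 0.000014 m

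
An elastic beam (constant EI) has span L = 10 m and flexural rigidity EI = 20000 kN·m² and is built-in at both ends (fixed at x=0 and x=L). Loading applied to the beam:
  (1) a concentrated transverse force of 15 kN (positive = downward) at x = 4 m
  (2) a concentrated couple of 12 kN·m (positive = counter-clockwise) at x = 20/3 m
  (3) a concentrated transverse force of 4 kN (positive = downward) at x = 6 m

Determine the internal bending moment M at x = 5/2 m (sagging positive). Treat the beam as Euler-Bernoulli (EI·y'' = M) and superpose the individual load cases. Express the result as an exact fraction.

Load 1 — point force P=15 kN at a=4 m (b=L-a=6):
  M_1 = Pb²(3a+b)x/L³ - Pab²/L²  [x≤a] = 15·6²·(3·4+6)·(5/2)/10³ - 15·4·6²/10² = 27/10 kN·m
Load 2 — applied couple M₀=12 kN·m at a=20/3 m (b=L-a=10/3):
  M_2 = R_Ax - M_A  [x≤a] with R_A=8/5, M_A=4 = (8/5)·(5/2) - 4 = 0 kN·m
Load 3 — point force P=4 kN at a=6 m (b=L-a=4):
  M_3 = Pb²(3a+b)x/L³ - Pab²/L²  [x≤a] = 4·4²·(3·6+4)·(5/2)/10³ - 4·6·4²/10² = -8/25 kN·m
Superposition: M = Σ M_i = 119/50 kN·m ≈ 2.380000 kN·m

M(5/2) = 119/50 kN·m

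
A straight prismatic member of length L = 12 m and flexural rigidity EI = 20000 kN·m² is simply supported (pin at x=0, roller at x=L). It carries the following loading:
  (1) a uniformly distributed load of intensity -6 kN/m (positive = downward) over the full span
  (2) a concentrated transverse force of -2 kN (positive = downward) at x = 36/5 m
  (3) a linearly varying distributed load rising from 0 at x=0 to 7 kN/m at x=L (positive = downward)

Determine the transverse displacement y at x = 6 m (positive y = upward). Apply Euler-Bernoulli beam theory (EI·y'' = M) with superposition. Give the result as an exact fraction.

Load 1 — uniform load w=-6 kN/m over full span:
  y_1 = -wx(L³-2Lx²+x³)/(24EI) = -(-6)·6·(12³-2·12·6²+6³)/(24·20000) = 81/1000 m
Load 2 — point force P=-2 kN at a=36/5 m (b=L-a=24/5):
  y_2 = -Pbx(L²-b²-x²)/(6LEI)  [x≤a] = -(-2)·(24/5)·6·(12²-(24/5)²-6²)/(6·12·20000) = 531/156250 m
Load 3 — triangular load w₀=7 kN/m (0→w₀ over full span):
  y_3 = -w₀x(7L⁴-10L²x²+3x⁴)/(360LEI) = -7·6·(7·12⁴-10·12²·6²+3·6⁴)/(360·12·20000) = -189/4000 m
Superposition: y = Σ y_i = 92871/2500000 m ≈ 0.037148 m

y(6) = 92871/2500000 m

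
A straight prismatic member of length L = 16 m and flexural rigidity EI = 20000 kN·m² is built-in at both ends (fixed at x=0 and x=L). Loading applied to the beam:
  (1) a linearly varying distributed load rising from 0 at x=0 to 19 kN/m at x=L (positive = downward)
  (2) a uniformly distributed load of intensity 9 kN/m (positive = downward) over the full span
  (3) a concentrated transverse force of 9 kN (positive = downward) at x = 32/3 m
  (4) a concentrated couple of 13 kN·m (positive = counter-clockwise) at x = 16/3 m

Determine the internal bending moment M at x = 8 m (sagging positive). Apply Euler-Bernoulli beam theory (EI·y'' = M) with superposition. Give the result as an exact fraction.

M(8) = 201 kN·m

Load 1 — triangular load w₀=19 kN/m (0→w₀ over full span):
  M_1 = 3w₀Lx/20 - w₀L²/30 - w₀x³/(6L) = 3·19·16·8/20 - 19·16²/30 - 19·8³/(6·16) = 304/3 kN·m
Load 2 — uniform load w=9 kN/m over full span:
  M_2 = wLx/2 - wL²/12 - wx²/2 = 9·16·8/2 - 9·16²/12 - 9·8²/2 = 96 kN·m
Load 3 — point force P=9 kN at a=32/3 m (b=L-a=16/3):
  M_3 = Pb²(3a+b)x/L³ - Pab²/L²  [x≤a] = 9·(16/3)²·(3·(32/3)+(16/3))·8/16³ - 9·(32/3)·(16/3)²/16² = 8 kN·m
Load 4 — applied couple M₀=13 kN·m at a=16/3 m (b=L-a=32/3):
  M_4 = R_Ax - M_A - M₀  [x>a] with R_A=13/12, M_A=0 = (13/12)·8 - 0 - 13 = -13/3 kN·m
Superposition: M = Σ M_i = 201 kN·m ≈ 201.000000 kN·m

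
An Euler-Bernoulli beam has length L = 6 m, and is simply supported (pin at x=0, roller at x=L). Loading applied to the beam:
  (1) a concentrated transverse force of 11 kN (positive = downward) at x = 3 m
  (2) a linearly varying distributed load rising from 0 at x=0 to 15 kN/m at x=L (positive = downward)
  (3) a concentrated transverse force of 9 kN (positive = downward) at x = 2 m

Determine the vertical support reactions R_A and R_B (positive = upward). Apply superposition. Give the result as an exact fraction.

Load 1 — point force P=11 kN at a=3 m (b=L-a=3):
  R_A = Pb/L = 11·3/6 = 11/2 kN
  R_B = Pa/L = 11·3/6 = 11/2 kN
Load 2 — triangular load w₀=15 kN/m (0→w₀ over full span):
  R_A = w₀L/6 = 15·6/6 = 15 kN
  R_B = w₀L/3 = 15·6/3 = 30 kN
Load 3 — point force P=9 kN at a=2 m (b=L-a=4):
  R_A = Pb/L = 9·4/6 = 6 kN
  R_B = Pa/L = 9·2/6 = 3 kN
Superposition: R_A = 53/2 kN, R_B = 77/2 kN

R_A = 53/2 kN, R_B = 77/2 kN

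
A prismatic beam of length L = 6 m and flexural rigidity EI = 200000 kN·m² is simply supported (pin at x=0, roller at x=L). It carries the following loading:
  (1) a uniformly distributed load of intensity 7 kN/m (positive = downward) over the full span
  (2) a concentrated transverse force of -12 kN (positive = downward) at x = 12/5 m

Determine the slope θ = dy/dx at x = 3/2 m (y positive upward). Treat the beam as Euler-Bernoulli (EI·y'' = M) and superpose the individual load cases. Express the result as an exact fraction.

Load 1 — uniform load w=7 kN/m over full span:
  θ_1 = -w(L³-6Lx²+4x³)/(24EI) = -7·(6³-6·6·(3/2)²+4·(3/2)³)/(24·200000) = -693/3200000 rad
Load 2 — point force P=-12 kN at a=12/5 m (b=L-a=18/5):
  θ_2 = -Pb(L²-b²-3x²)/(6LEI)  [x≤a] = -(-12)·(18/5)·(6²-(18/5)²-3·(3/2)²)/(6·6·200000) = 4887/50000000 rad
Superposition: θ = Σ θ_i = -47529/400000000 rad ≈ -0.000119 rad

θ(3/2) = -47529/400000000 rad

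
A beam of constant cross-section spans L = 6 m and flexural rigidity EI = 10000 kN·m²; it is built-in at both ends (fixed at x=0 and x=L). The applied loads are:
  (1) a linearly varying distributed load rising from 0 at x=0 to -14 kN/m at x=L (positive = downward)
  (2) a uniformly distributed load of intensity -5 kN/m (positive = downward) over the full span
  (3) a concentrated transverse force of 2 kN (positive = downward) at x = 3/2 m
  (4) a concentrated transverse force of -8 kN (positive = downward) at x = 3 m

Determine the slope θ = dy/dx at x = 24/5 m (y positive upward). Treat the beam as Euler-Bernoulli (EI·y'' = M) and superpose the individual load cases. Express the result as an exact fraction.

θ(24/5) = -63531/25000000 rad

Load 1 — triangular load w₀=-14 kN/m (0→w₀ over full span):
  θ_1 = -w₀(2x(L-x)(L-2x)(x+2L)+x²(L-x)²)/(120LEI) = -(-14)·(2·(24/5)·(6-(24/5))·(6-2·(24/5))·((24/5)+2·6)+(24/5)²·(6-(24/5))²)/(120·6·10000) = -504/390625 rad
Load 2 — uniform load w=-5 kN/m over full span:
  θ_2 = -wx(L-x)(L-2x)/(12EI) = -(-5)·(24/5)·(6-(24/5))·(6-2·(24/5))/(12·10000) = -27/31250 rad
Load 3 — point force P=2 kN at a=3/2 m (b=L-a=9/2):
  θ_3 = Pa²(L-x)(2bL-(3b+a)(L-x))/(2L³EI)  [x>a] = 2·(3/2)²·(6-(24/5))·(2·(9/2)·6-(3·(9/2)+(3/2))·(6-(24/5)))/(2·6³·10000) = 9/200000 rad
Load 4 — point force P=-8 kN at a=3 m (b=L-a=3):
  θ_4 = Pa²(L-x)(2bL-(3b+a)(L-x))/(2L³EI)  [x>a] = (-8)·3²·(6-(24/5))·(2·3·6-(3·3+3)·(6-(24/5)))/(2·6³·10000) = -27/62500 rad
Superposition: θ = Σ θ_i = -63531/25000000 rad ≈ -0.002541 rad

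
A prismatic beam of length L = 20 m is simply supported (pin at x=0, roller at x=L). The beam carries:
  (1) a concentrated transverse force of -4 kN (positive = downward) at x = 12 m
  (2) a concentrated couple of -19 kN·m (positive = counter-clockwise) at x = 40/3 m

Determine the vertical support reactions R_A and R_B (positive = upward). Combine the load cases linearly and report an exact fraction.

Load 1 — point force P=-4 kN at a=12 m (b=L-a=8):
  R_A = Pb/L = (-4)·8/20 = -8/5 kN
  R_B = Pa/L = (-4)·12/20 = -12/5 kN
Load 2 — applied couple M₀=-19 kN·m at a=40/3 m (b=L-a=20/3):
  R_A = M₀/L = (-19)/20 = -19/20 kN
  R_B = -M₀/L = -(-19)/20 = 19/20 kN
Superposition: R_A = -51/20 kN, R_B = -29/20 kN

R_A = -51/20 kN, R_B = -29/20 kN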